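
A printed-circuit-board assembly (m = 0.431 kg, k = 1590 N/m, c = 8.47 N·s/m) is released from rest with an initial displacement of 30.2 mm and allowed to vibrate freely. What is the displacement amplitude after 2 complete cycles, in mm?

3.85 mm

ζ = c/(2√(km)) = 8.47/(2√(1590 × 0.431)) = 8.47/52.36 = 0.1618.
Logarithmic decrement δ = 2πζ/√(1 − ζ²) = 2π × 0.1618/√(1 − 0.0262) = 1.030.
After n cycles, x_n/x₀ = e^(−nδ), so x_2 = 30.2 × e^(−2 × 1.030) = 30.2 × 0.1274 = 3.849 mm.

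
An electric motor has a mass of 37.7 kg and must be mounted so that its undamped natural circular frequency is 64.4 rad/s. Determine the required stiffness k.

156000 N/m

k = m·ω_n² = 37.7 × 64.40² = 37.7 × 4147 = 156400 N/m.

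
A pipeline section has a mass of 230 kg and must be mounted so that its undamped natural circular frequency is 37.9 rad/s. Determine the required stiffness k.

330000 N/m

k = m·ω_n² = 230 × 37.90² = 230 × 1436 = 330400 N/m.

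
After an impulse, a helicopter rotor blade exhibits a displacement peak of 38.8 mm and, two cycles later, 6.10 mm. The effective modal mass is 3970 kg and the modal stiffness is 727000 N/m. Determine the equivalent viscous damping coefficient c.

15700 N·s/m

Logarithmic decrement δ = (1/n)·ln(x₀/x_n) = (1/2)·ln(38.8/6.10) = (1/2)·ln(6.361) = 0.9251.
ζ = δ/√(4π² + δ²) = 0.9251/√(39.48 + 0.856) = 0.9251/6.351 = 0.1457.
c = ζ · 2√(km) = 0.1457 × 2√(727000 × 3970) = 0.1457 × 107400 = 15650 N·s/m.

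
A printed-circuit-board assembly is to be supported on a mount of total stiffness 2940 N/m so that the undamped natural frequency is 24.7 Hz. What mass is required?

0.122 kg

ω_n = 2πf_n = 2π × 24.7 = 155.2 rad/s.
m = k/ω_n² = 2940/155.2² = 2940/24090 = 0.1221 kg.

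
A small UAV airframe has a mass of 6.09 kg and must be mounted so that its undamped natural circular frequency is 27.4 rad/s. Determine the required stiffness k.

4570 N/m

k = m·ω_n² = 6.09 × 27.40² = 6.09 × 750.8 = 4572 N/m.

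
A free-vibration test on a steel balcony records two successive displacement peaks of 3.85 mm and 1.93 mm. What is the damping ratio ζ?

0.109

Logarithmic decrement δ = (1/n)·ln(x₀/x_n) = (1/1)·ln(3.85/1.93) = (1/1)·ln(1.995) = 0.6906.
ζ = δ/√(4π² + δ²) = 0.6906/√(39.48 + 0.477) = 0.6906/6.321 = 0.1092.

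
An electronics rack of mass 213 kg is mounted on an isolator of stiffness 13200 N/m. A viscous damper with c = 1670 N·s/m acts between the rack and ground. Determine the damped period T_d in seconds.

0.920 s

ω_n = √(k/m) = √(13200/213) = 7.872 rad/s.
Critical damping c_c = 2√(k·m) = 2√(13200 × 213) = 3354 N·s/m, so ζ = c/c_c = 1670/3354 = 0.4980.
ω_d = ω_n√(1 − ζ²) = 7.872 × √(1 − 0.248) = 6.827 rad/s.
T_d = 2π/ω_d = 0.9204 s.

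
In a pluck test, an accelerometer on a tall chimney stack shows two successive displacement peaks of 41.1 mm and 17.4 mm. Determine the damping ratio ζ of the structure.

0.136

Logarithmic decrement δ = (1/n)·ln(x₀/x_n) = (1/1)·ln(41.1/17.4) = (1/1)·ln(2.362) = 0.8595.
ζ = δ/√(4π² + δ²) = 0.8595/√(39.48 + 0.739) = 0.8595/6.342 = 0.1355.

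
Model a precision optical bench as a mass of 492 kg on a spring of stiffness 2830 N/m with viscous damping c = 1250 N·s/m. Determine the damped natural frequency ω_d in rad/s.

2.03 rad/s

ω_n = √(k/m) = √(2830/492) = 2.398 rad/s.
Critical damping c_c = 2√(k·m) = 2√(2830 × 492) = 2360 N·s/m, so ζ = c/c_c = 1250/2360 = 0.5297.
ω_d = ω_n√(1 − ζ²) = 2.398 × √(1 − 0.281) = 2.034 rad/s.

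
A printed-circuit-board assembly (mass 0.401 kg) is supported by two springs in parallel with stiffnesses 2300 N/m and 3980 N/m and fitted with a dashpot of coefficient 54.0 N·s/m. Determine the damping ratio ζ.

0.538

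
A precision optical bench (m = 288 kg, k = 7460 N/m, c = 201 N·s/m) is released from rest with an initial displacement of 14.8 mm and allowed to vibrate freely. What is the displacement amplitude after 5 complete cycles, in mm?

1.71 mm

ζ = c/(2√(km)) = 201/(2√(7460 × 288)) = 201/2932 = 0.06856.
Logarithmic decrement δ = 2πζ/√(1 − ζ²) = 2π × 0.06856/√(1 − 0.00470) = 0.4318.
After n cycles, x_n/x₀ = e^(−nδ), so x_5 = 14.8 × e^(−5 × 0.4318) = 14.8 × 0.1154 = 1.708 mm.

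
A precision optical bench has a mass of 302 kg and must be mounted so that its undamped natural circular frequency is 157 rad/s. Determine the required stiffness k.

k = m·ω_n² = 302 × 157.0² = 302 × 24650 = 7444000 N/m.

7440000 N/m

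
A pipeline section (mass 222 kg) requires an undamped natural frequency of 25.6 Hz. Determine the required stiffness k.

5740000 N/m

ω_n = 2πf_n = 2π × 25.6 = 160.8 rad/s.
k = m·ω_n² = 222 × 160.8² = 222 × 25870 = 5744000 N/m.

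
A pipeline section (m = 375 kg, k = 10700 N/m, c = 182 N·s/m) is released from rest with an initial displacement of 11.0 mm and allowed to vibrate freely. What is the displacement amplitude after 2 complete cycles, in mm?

6.21 mm

ζ = c/(2√(km)) = 182/(2√(10700 × 375)) = 182/4006 = 0.04543.
Logarithmic decrement δ = 2πζ/√(1 − ζ²) = 2π × 0.04543/√(1 − 0.00206) = 0.2857.
After n cycles, x_n/x₀ = e^(−nδ), so x_2 = 11.0 × e^(−2 × 0.2857) = 11.0 × 0.5647 = 6.212 mm.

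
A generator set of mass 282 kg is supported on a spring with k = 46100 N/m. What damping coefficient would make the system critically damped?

7210 N·s/m

c_c = 2√(k·m) = 2√(46100 × 282) = 2 × 3606 = 7211 N·s/m.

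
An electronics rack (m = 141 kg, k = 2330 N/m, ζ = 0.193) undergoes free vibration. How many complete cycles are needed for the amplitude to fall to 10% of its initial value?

2 cycles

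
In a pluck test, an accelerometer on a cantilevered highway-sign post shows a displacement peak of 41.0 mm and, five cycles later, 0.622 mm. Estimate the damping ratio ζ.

0.132

Logarithmic decrement δ = (1/n)·ln(x₀/x_n) = (1/5)·ln(41.0/0.622) = (1/5)·ln(65.92) = 0.8377.
ζ = δ/√(4π² + δ²) = 0.8377/√(39.48 + 0.702) = 0.8377/6.339 = 0.1322.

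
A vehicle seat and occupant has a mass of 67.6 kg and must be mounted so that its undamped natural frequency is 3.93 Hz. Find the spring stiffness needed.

41200 N/m

ω_n = 2πf_n = 2π × 3.93 = 24.69 rad/s.
k = m·ω_n² = 67.6 × 24.69² = 67.6 × 609.7 = 41220 N/m.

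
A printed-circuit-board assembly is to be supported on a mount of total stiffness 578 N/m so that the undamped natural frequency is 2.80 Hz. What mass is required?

1.87 kg

ω_n = 2πf_n = 2π × 2.80 = 17.59 rad/s.
m = k/ω_n² = 578/17.59² = 578/309.5 = 1.867 kg.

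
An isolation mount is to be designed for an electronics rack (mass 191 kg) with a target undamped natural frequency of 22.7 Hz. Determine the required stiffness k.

ω_n = 2πf_n = 2π × 22.7 = 142.6 rad/s.
k = m·ω_n² = 191 × 142.6² = 191 × 20340 = 3885000 N/m.

3890000 N/m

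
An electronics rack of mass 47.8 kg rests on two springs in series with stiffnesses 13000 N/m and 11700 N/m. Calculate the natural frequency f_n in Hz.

Series springs: 1/k_eq = 1/13000 + 1/11700 = 0.0001624, so k_eq = 6158 N/m.
ω_n = √(k_eq/m) = √(6158/47.8) = √128.8 = 11.35 rad/s.
f_n = ω_n/(2π) = 11.35/6.283 = 1.806 Hz.

1.81 Hz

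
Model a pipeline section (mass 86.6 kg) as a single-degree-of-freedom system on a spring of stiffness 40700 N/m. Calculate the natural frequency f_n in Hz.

3.45 Hz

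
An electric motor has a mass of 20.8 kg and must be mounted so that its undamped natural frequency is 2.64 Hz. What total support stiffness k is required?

5720 N/m

ω_n = 2πf_n = 2π × 2.64 = 16.59 rad/s.
k = m·ω_n² = 20.8 × 16.59² = 20.8 × 275.1 = 5723 N/m.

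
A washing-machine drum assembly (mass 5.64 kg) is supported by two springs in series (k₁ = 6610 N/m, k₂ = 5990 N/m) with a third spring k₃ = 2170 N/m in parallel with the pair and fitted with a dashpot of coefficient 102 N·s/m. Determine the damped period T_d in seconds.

0.214 s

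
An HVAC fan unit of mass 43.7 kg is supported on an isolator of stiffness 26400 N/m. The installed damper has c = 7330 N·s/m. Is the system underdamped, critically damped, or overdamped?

c_c = 2√(k·m) = 2148 N·s/m; ζ = c/c_c = 7330/2148 = 3.41.
Since ζ > 1 the system is overdamped.

overdamped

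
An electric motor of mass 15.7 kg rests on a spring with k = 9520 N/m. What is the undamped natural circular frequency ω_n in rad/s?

24.6 rad/s

ω_n = √(k/m) = √(9520/15.7) = √606.4 = 24.62 rad/s.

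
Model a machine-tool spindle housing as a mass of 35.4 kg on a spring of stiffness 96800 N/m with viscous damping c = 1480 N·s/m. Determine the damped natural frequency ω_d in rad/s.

ω_n = √(k/m) = √(96800/35.4) = 52.29 rad/s.
Critical damping c_c = 2√(k·m) = 2√(96800 × 35.4) = 3702 N·s/m, so ζ = c/c_c = 1480/3702 = 0.3998.
ω_d = ω_n√(1 − ζ²) = 52.29 × √(1 − 0.160) = 47.93 rad/s.

47.9 rad/s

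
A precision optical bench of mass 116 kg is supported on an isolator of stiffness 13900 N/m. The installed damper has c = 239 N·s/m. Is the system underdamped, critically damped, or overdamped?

underdamped

c_c = 2√(k·m) = 2540 N·s/m; ζ = c/c_c = 239/2540 = 0.0941.
Since ζ < 1 the system is underdamped.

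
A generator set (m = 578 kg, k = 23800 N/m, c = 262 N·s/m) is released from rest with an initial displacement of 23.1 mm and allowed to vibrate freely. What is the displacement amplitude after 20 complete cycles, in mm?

0.272 mm

ζ = c/(2√(km)) = 262/(2√(23800 × 578)) = 262/7418 = 0.03532.
Logarithmic decrement δ = 2πζ/√(1 − ζ²) = 2π × 0.03532/√(1 − 0.00125) = 0.2221.
After n cycles, x_n/x₀ = e^(−nδ), so x_20 = 23.1 × e^(−20 × 0.2221) = 23.1 × 0.01178 = 0.2722 mm.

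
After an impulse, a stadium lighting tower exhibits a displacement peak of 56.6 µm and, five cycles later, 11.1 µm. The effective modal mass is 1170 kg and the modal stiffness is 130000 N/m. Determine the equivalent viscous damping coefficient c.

Logarithmic decrement δ = (1/n)·ln(x₀/x_n) = (1/5)·ln(56.6/11.1) = (1/5)·ln(5.099) = 0.3258.
ζ = δ/√(4π² + δ²) = 0.3258/√(39.48 + 0.106) = 0.3258/6.292 = 0.05179.
c = ζ · 2√(km) = 0.05179 × 2√(130000 × 1170) = 0.05179 × 24670 = 1277 N·s/m.

1280 N·s/m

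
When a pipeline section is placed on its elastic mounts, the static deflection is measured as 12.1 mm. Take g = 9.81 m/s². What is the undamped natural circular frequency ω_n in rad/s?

28.5 rad/s

ω_n = √(g/δ_st) = √(9.81/0.0121) = √810.7 = 28.47 rad/s.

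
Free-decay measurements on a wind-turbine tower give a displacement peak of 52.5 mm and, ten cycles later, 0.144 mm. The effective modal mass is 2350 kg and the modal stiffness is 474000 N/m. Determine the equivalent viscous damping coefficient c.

Logarithmic decrement δ = (1/n)·ln(x₀/x_n) = (1/10)·ln(52.5/0.144) = (1/10)·ln(364.6) = 0.5899.
ζ = δ/√(4π² + δ²) = 0.5899/√(39.48 + 0.348) = 0.5899/6.311 = 0.09347.
c = ζ · 2√(km) = 0.09347 × 2√(474000 × 2350) = 0.09347 × 66750 = 6239 N·s/m.

6240 N·s/m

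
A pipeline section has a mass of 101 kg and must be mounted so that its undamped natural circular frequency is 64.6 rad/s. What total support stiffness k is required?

421000 N/m

k = m·ω_n² = 101 × 64.60² = 101 × 4173 = 421500 N/m.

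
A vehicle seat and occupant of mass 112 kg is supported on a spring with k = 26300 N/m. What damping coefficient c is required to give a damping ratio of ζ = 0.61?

2090 N·s/m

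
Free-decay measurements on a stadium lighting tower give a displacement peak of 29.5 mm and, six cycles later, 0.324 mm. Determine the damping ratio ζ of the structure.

0.119

Logarithmic decrement δ = (1/n)·ln(x₀/x_n) = (1/6)·ln(29.5/0.324) = (1/6)·ln(91.05) = 0.7519.
ζ = δ/√(4π² + δ²) = 0.7519/√(39.48 + 0.565) = 0.7519/6.328 = 0.1188.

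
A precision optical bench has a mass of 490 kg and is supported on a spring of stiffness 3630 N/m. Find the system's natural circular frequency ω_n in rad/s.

2.72 rad/s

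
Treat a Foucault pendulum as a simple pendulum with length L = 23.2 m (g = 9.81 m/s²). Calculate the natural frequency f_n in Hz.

0.103 Hz

For a simple pendulum ω_n = √(g/L) = √(9.81/23.2) = √0.4228 = 0.6503 rad/s.
f_n = ω_n/(2π) = 0.6503/6.283 = 0.1035 Hz.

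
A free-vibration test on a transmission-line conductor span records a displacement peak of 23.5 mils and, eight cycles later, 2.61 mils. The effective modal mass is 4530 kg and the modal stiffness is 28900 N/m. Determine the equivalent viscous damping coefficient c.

1000 N·s/m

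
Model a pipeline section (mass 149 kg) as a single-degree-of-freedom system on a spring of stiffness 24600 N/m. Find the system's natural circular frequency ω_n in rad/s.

12.8 rad/s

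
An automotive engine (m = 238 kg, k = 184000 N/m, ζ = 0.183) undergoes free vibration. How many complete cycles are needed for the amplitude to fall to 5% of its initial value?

Logarithmic decrement δ = 2πζ/√(1 − ζ²) = 2π × 0.1830/√(1 − 0.0335) = 1.170.
x_n/x₀ = e^(−nδ) ≤ 0.05; take ln: n ≥ ln(1/0.05)/δ = 2.996/1.170 = 2.561.
So 3 complete cycles are required.

3 cycles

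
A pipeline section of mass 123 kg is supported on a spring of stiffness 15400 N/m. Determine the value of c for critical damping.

2750 N·s/m

c_c = 2√(k·m) = 2√(15400 × 123) = 2 × 1376 = 2753 N·s/m.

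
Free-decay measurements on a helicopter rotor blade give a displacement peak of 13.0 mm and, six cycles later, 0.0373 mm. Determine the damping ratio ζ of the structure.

0.153

Logarithmic decrement δ = (1/n)·ln(x₀/x_n) = (1/6)·ln(13.0/0.0373) = (1/6)·ln(348.5) = 0.9756.
ζ = δ/√(4π² + δ²) = 0.9756/√(39.48 + 0.952) = 0.9756/6.358 = 0.1534.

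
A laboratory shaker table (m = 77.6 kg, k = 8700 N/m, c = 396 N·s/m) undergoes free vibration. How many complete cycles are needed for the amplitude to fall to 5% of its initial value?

2 cycles

ζ = c/(2√(km)) = 396/(2√(8700 × 77.6)) = 396/1643 = 0.2410.
Logarithmic decrement δ = 2πζ/√(1 − ζ²) = 2π × 0.2410/√(1 − 0.0581) = 1.560.
x_n/x₀ = e^(−nδ) ≤ 0.05; take ln: n ≥ ln(1/0.05)/δ = 2.996/1.560 = 1.920.
So 2 complete cycles are required.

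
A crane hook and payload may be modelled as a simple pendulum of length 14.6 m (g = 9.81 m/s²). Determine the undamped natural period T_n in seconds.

7.67 s

For a simple pendulum ω_n = √(g/L) = √(9.81/14.6) = √0.6719 = 0.8197 rad/s.
T_n = 2π/ω_n = 6.283/0.8197 = 7.665 s.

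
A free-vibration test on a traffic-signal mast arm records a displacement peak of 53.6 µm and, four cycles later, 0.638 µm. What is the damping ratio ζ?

0.174

Logarithmic decrement δ = (1/n)·ln(x₀/x_n) = (1/4)·ln(53.6/0.638) = (1/4)·ln(84.01) = 1.108.
ζ = δ/√(4π² + δ²) = 1.108/√(39.48 + 1.23) = 1.108/6.380 = 0.1736.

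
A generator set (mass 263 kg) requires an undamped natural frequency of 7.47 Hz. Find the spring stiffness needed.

ω_n = 2πf_n = 2π × 7.47 = 46.94 rad/s.
k = m·ω_n² = 263 × 46.94² = 263 × 2203 = 579400 N/m.

579000 N/m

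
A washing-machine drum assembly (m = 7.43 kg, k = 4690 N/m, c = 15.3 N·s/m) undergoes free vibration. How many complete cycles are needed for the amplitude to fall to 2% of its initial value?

16 cycles

ζ = c/(2√(km)) = 15.3/(2√(4690 × 7.43)) = 15.3/373.3 = 0.04098.
Logarithmic decrement δ = 2πζ/√(1 − ζ²) = 2π × 0.04098/√(1 − 0.00168) = 0.2577.
x_n/x₀ = e^(−nδ) ≤ 0.02; take ln: n ≥ ln(1/0.02)/δ = 3.912/0.2577 = 15.18.
So 16 complete cycles are required.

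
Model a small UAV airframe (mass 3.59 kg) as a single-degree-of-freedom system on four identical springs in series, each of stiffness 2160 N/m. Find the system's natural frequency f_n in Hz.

Series springs: 1/k_eq = 4/2160, so k_eq = 2160/4 = 540.0 N/m.
ω_n = √(k_eq/m) = √(540.0/3.59) = √150.4 = 12.26 rad/s.
f_n = ω_n/(2π) = 12.26/6.283 = 1.952 Hz.

1.95 Hz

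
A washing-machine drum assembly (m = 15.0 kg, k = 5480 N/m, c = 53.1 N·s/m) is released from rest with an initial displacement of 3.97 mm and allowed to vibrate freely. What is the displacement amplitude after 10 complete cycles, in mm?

0.0115 mm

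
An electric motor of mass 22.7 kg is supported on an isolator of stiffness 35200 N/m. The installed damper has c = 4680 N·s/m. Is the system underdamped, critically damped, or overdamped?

c_c = 2√(k·m) = 1788 N·s/m; ζ = c/c_c = 4680/1788 = 2.62.
Since ζ > 1 the system is overdamped.

overdamped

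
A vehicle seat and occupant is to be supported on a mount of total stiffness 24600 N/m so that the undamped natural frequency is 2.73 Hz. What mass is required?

ω_n = 2πf_n = 2π × 2.73 = 17.15 rad/s.
m = k/ω_n² = 24600/17.15² = 24600/294.2 = 83.61 kg.

83.6 kg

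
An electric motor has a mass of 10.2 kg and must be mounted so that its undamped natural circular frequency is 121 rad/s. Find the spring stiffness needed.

149000 N/m

k = m·ω_n² = 10.2 × 121.0² = 10.2 × 14640 = 149300 N/m.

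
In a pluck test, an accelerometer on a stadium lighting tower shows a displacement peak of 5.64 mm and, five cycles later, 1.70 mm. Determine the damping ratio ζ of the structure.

0.0381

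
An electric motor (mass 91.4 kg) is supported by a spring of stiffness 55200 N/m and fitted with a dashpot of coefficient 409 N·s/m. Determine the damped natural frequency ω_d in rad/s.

ω_n = √(k/m) = √(55200/91.4) = 24.58 rad/s.
Critical damping c_c = 2√(k·m) = 2√(55200 × 91.4) = 4492 N·s/m, so ζ = c/c_c = 409/4492 = 0.09104.
ω_d = ω_n√(1 − ζ²) = 24.58 × √(1 − 0.00829) = 24.47 rad/s.

24.5 rad/s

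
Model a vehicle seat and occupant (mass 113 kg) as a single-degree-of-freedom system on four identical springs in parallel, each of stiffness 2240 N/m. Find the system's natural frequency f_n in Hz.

1.42 Hz

Parallel springs add: k_eq = 4 × 2240 = 8960 N/m.
ω_n = √(k_eq/m) = √(8960/113) = √79.29 = 8.905 rad/s.
f_n = ω_n/(2π) = 8.905/6.283 = 1.417 Hz.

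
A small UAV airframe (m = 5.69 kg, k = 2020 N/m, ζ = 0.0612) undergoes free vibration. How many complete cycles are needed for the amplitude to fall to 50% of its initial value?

Logarithmic decrement δ = 2πζ/√(1 − ζ²) = 2π × 0.06120/√(1 − 0.00375) = 0.3853.
x_n/x₀ = e^(−nδ) ≤ 0.5; take ln: n ≥ ln(1/0.5)/δ = 0.6931/0.3853 = 1.799.
So 2 complete cycles are required.

2 cycles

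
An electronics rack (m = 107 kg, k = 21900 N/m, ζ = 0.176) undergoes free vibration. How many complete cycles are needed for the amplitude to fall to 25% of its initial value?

2 cycles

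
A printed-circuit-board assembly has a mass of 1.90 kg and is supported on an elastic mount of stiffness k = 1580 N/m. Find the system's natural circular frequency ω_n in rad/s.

ω_n = √(k/m) = √(1580/1.90) = √831.6 = 28.84 rad/s.

28.8 rad/s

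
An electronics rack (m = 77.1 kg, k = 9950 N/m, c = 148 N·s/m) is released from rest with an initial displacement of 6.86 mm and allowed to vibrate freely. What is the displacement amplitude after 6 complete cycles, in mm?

ζ = c/(2√(km)) = 148/(2√(9950 × 77.1)) = 148/1752 = 0.08449.
Logarithmic decrement δ = 2πζ/√(1 − ζ²) = 2π × 0.08449/√(1 − 0.00714) = 0.5328.
After n cycles, x_n/x₀ = e^(−nδ), so x_6 = 6.86 × e^(−6 × 0.5328) = 6.86 × 0.04090 = 0.2806 mm.

0.281 mm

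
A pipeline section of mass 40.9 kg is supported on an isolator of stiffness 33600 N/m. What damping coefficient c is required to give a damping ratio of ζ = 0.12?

281 N·s/m

c_c = 2√(k·m) = 2√(33600 × 40.9) = 2345 N·s/m.
c = ζ·c_c = 0.12 × 2345 = 281.3 N·s/m.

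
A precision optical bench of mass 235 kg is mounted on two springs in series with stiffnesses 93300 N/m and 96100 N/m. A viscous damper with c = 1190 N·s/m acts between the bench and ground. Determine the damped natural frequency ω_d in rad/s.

14.0 rad/s

Series springs: 1/k_eq = 1/93300 + 1/96100 = 2.112×10^-5, so k_eq = 47340 N/m.
ω_n = √(k_eq/m) = √(47340/235) = 14.19 rad/s.
Critical damping c_c = 2√(k_eq·m) = 2√(47340 × 235) = 6671 N·s/m, so ζ = c/c_c = 1190/6671 = 0.1784.
ω_d = ω_n√(1 − ζ²) = 14.19 × √(1 − 0.0318) = 13.97 rad/s.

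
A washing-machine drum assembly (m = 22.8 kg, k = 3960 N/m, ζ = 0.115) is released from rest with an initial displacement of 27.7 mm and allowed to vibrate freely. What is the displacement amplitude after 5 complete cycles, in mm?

0.729 mm

Logarithmic decrement δ = 2πζ/√(1 − ζ²) = 2π × 0.1150/√(1 − 0.0132) = 0.7274.
After n cycles, x_n/x₀ = e^(−nδ), so x_5 = 27.7 × e^(−5 × 0.7274) = 27.7 × 0.02633 = 0.7294 mm.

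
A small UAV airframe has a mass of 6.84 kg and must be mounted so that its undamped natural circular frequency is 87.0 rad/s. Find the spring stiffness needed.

k = m·ω_n² = 6.84 × 87.00² = 6.84 × 7569 = 51770 N/m.

51800 N/m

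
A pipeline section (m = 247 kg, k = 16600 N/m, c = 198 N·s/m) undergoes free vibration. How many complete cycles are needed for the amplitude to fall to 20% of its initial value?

ζ = c/(2√(km)) = 198/(2√(16600 × 247)) = 198/4050 = 0.04889.
Logarithmic decrement δ = 2πζ/√(1 − ζ²) = 2π × 0.04889/√(1 − 0.00239) = 0.3076.
x_n/x₀ = e^(−nδ) ≤ 0.2; take ln: n ≥ ln(1/0.2)/δ = 1.609/0.3076 = 5.233.
So 6 complete cycles are required.

6 cycles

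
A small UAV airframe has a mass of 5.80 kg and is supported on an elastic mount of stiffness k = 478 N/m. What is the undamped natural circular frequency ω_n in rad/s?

9.08 rad/s

ω_n = √(k/m) = √(478.0/5.80) = √82.41 = 9.078 rad/s.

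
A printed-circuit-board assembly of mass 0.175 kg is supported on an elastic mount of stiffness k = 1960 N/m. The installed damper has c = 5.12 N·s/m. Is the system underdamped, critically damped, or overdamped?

c_c = 2√(k·m) = 37.04 N·s/m; ζ = c/c_c = 5.12/37.04 = 0.138.
Since ζ < 1 the system is underdamped.

underdamped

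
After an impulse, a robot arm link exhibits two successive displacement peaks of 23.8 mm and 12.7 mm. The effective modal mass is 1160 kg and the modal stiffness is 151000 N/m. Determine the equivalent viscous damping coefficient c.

Logarithmic decrement δ = (1/n)·ln(x₀/x_n) = (1/1)·ln(23.8/12.7) = (1/1)·ln(1.874) = 0.6281.
ζ = δ/√(4π² + δ²) = 0.6281/√(39.48 + 0.394) = 0.6281/6.314 = 0.09947.
c = ζ · 2√(km) = 0.09947 × 2√(151000 × 1160) = 0.09947 × 26470 = 2633 N·s/m.

2630 N·s/m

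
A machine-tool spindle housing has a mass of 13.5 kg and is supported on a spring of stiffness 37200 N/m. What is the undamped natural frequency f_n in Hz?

ω_n = √(k/m) = √(37200/13.5) = √2756 = 52.49 rad/s.
f_n = ω_n/(2π) = 52.49/6.283 = 8.355 Hz.

8.35 Hz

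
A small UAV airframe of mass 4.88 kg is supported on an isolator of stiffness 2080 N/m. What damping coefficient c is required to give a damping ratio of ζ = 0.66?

133 N·s/m

c_c = 2√(k·m) = 2√(2080 × 4.88) = 201.5 N·s/m.
c = ζ·c_c = 0.66 × 201.5 = 133.0 N·s/m.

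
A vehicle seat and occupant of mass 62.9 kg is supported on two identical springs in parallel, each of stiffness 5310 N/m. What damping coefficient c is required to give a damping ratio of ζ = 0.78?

1280 N·s/m

Parallel springs add: k_eq = 2 × 5310 = 10620 N/m.
c_c = 2√(k_eq·m) = 2√(10620 × 62.9) = 1635 N·s/m.
c = ζ·c_c = 0.78 × 1635 = 1275 N·s/m.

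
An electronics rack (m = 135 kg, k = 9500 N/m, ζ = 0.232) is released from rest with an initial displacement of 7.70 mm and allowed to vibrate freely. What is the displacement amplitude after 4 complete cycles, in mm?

0.0192 mm

Logarithmic decrement δ = 2πζ/√(1 − ζ²) = 2π × 0.2320/√(1 − 0.0538) = 1.499.
After n cycles, x_n/x₀ = e^(−nδ), so x_4 = 7.70 × e^(−4 × 1.499) = 7.70 × 0.002493 = 0.01919 mm.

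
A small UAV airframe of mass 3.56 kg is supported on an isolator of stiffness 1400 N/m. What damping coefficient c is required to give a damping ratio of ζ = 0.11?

15.5 N·s/m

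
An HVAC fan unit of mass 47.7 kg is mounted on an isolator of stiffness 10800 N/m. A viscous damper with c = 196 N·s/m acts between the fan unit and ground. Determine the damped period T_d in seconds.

ω_n = √(k/m) = √(10800/47.7) = 15.05 rad/s.
Critical damping c_c = 2√(k·m) = 2√(10800 × 47.7) = 1435 N·s/m, so ζ = c/c_c = 196/1435 = 0.1365.
ω_d = ω_n√(1 − ζ²) = 15.05 × √(1 − 0.0186) = 14.91 rad/s.
T_d = 2π/ω_d = 0.4215 s.

0.422 s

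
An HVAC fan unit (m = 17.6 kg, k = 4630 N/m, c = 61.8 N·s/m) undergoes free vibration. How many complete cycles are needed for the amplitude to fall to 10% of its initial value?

ζ = c/(2√(km)) = 61.8/(2√(4630 × 17.6)) = 61.8/570.9 = 0.1082.
Logarithmic decrement δ = 2πζ/√(1 − ζ²) = 2π × 0.1082/√(1 − 0.0117) = 0.6841.
x_n/x₀ = e^(−nδ) ≤ 0.1; take ln: n ≥ ln(1/0.1)/δ = 2.303/0.6841 = 3.366.
So 4 complete cycles are required.

4 cycles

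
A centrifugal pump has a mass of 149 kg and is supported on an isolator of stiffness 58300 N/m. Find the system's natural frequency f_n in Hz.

ω_n = √(k/m) = √(58300/149) = √391.3 = 19.78 rad/s.
f_n = ω_n/(2π) = 19.78/6.283 = 3.148 Hz.

3.15 Hz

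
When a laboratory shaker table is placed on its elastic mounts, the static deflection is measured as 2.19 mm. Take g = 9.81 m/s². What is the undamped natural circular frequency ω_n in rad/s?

66.9 rad/s

ω_n = √(g/δ_st) = √(9.81/0.00219) = √4479 = 66.93 rad/s.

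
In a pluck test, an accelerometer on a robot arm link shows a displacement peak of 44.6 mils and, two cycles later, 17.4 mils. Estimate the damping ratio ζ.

0.0747

Logarithmic decrement δ = (1/n)·ln(x₀/x_n) = (1/2)·ln(44.6/17.4) = (1/2)·ln(2.563) = 0.4706.
ζ = δ/√(4π² + δ²) = 0.4706/√(39.48 + 0.221) = 0.4706/6.301 = 0.07469.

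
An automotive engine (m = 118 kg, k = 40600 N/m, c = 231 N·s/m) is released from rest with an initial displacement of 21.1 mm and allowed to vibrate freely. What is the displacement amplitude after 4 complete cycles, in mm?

ζ = c/(2√(km)) = 231/(2√(40600 × 118)) = 231/4378 = 0.05277.
Logarithmic decrement δ = 2πζ/√(1 − ζ²) = 2π × 0.05277/√(1 − 0.00278) = 0.3320.
After n cycles, x_n/x₀ = e^(−nδ), so x_4 = 21.1 × e^(−4 × 0.3320) = 21.1 × 0.2650 = 5.591 mm.

5.59 mm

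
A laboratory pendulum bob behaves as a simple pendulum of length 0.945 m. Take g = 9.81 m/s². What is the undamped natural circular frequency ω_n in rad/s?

3.22 rad/s

For a simple pendulum ω_n = √(g/L) = √(9.81/0.945) = √10.38 = 3.222 rad/s.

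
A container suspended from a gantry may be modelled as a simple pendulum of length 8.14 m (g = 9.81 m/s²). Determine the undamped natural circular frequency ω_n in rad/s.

1.10 rad/s

For a simple pendulum ω_n = √(g/L) = √(9.81/8.14) = √1.205 = 1.098 rad/s.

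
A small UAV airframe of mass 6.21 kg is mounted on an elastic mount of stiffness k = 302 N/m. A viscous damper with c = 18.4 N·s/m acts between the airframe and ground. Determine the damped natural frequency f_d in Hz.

1.08 Hz

ω_n = √(k/m) = √(302.0/6.21) = 6.974 rad/s.
Critical damping c_c = 2√(k·m) = 2√(302.0 × 6.21) = 86.61 N·s/m, so ζ = c/c_c = 18.4/86.61 = 0.2124.
ω_d = ω_n√(1 − ζ²) = 6.974 × √(1 − 0.0451) = 6.814 rad/s.
f_d = ω_d/(2π) = 1.085 Hz.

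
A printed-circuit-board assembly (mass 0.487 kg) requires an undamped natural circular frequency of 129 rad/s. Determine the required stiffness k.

8100 N/m

k = m·ω_n² = 0.487 × 129.0² = 0.487 × 16640 = 8104 N/m.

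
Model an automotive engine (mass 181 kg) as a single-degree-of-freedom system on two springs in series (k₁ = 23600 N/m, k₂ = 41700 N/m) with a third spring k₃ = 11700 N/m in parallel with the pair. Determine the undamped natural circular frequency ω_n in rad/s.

Series pair: k_s = k₁k₂/(k₁+k₂) = (23600)(41700)/(23600 + 41700) = 15070 N/m. In parallel with k₃: k_eq = 15070 + 11700 = 26770 N/m.
ω_n = √(k_eq/m) = √(26770/181) = √147.9 = 12.16 rad/s.

12.2 rad/s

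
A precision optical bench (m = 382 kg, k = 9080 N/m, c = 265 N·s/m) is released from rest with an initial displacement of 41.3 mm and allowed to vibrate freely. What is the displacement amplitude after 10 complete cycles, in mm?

ζ = c/(2√(km)) = 265/(2√(9080 × 382)) = 265/3725 = 0.07114.
Logarithmic decrement δ = 2πζ/√(1 − ζ²) = 2π × 0.07114/√(1 − 0.00506) = 0.4481.
After n cycles, x_n/x₀ = e^(−nδ), so x_10 = 41.3 × e^(−10 × 0.4481) = 41.3 × 0.01132 = 0.4674 mm.

0.467 mm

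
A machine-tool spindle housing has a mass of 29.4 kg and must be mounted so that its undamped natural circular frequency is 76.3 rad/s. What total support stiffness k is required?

k = m·ω_n² = 29.4 × 76.30² = 29.4 × 5822 = 171200 N/m.

171000 N/m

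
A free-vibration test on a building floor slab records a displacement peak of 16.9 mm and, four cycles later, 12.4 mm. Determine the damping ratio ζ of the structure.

Logarithmic decrement δ = (1/n)·ln(x₀/x_n) = (1/4)·ln(16.9/12.4) = (1/4)·ln(1.363) = 0.07740.
ζ = δ/√(4π² + δ²) = 0.07740/√(39.48 + 0.00599) = 0.07740/6.284 = 0.01232.

0.0123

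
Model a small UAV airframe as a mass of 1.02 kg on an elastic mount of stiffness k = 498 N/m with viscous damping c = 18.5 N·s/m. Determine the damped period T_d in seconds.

0.312 s

ω_n = √(k/m) = √(498.0/1.02) = 22.10 rad/s.
Critical damping c_c = 2√(k·m) = 2√(498.0 × 1.02) = 45.08 N·s/m, so ζ = c/c_c = 18.5/45.08 = 0.4104.
ω_d = ω_n√(1 − ζ²) = 22.10 × √(1 − 0.168) = 20.15 rad/s.
T_d = 2π/ω_d = 0.3118 s.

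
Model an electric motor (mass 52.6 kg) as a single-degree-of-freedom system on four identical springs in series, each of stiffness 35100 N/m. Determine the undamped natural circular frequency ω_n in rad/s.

12.9 rad/s

Series springs: 1/k_eq = 4/35100, so k_eq = 35100/4 = 8775 N/m.
ω_n = √(k_eq/m) = √(8775/52.6) = √166.8 = 12.92 rad/s.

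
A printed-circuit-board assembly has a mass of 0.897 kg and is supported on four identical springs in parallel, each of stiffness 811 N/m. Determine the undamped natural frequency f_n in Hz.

Parallel springs add: k_eq = 4 × 811 = 3244 N/m.
ω_n = √(k_eq/m) = √(3244/0.897) = √3616 = 60.14 rad/s.
f_n = ω_n/(2π) = 60.14/6.283 = 9.571 Hz.

9.57 Hz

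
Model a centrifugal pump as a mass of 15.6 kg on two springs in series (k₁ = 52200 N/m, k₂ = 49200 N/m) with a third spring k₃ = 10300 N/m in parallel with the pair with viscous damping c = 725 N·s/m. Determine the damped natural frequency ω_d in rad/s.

41.8 rad/s

Series pair: k_s = k₁k₂/(k₁+k₂) = (52200)(49200)/(52200 + 49200) = 25330 N/m. In parallel with k₃: k_eq = 25330 + 10300 = 35630 N/m.
ω_n = √(k_eq/m) = √(35630/15.6) = 47.79 rad/s.
Critical damping c_c = 2√(k_eq·m) = 2√(35630 × 15.6) = 1491 N·s/m, so ζ = c/c_c = 725/1491 = 0.4862.
ω_d = ω_n√(1 − ζ²) = 47.79 × √(1 − 0.236) = 41.76 rad/s.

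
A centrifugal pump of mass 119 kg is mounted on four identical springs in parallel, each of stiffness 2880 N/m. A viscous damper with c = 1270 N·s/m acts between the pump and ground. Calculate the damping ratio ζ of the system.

Parallel springs add: k_eq = 4 × 2880 = 11520 N/m.
ω_n = √(k_eq/m) = √(11520/119) = 9.839 rad/s.
Critical damping c_c = 2√(k_eq·m) = 2√(11520 × 119) = 2342 N·s/m, so ζ = c/c_c = 1270/2342 = 0.5423.

0.542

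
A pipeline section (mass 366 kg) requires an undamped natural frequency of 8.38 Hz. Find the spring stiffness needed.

ω_n = 2πf_n = 2π × 8.38 = 52.65 rad/s.
k = m·ω_n² = 366 × 52.65² = 366 × 2772 = 1015000 N/m.

1010000 N/m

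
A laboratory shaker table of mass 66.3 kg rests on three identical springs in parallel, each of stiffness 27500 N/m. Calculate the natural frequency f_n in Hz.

5.61 Hz

Parallel springs add: k_eq = 3 × 27500 = 82500 N/m.
ω_n = √(k_eq/m) = √(82500/66.3) = √1244 = 35.28 rad/s.
f_n = ω_n/(2π) = 35.28/6.283 = 5.614 Hz.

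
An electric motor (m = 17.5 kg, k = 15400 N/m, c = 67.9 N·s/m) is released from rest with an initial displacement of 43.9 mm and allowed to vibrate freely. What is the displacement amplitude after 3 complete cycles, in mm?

12.8 mm

ζ = c/(2√(km)) = 67.9/(2√(15400 × 17.5)) = 67.9/1038 = 0.06540.
Logarithmic decrement δ = 2πζ/√(1 − ζ²) = 2π × 0.06540/√(1 − 0.00428) = 0.4118.
After n cycles, x_n/x₀ = e^(−nδ), so x_3 = 43.9 × e^(−3 × 0.4118) = 43.9 × 0.2907 = 12.76 mm.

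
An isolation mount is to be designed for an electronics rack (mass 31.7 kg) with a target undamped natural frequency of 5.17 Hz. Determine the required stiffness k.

33500 N/m

ω_n = 2πf_n = 2π × 5.17 = 32.48 rad/s.
k = m·ω_n² = 31.7 × 32.48² = 31.7 × 1055 = 33450 N/m.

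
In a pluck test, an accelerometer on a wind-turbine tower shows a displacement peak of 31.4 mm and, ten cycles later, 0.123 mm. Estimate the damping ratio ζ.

0.0879

Logarithmic decrement δ = (1/n)·ln(x₀/x_n) = (1/10)·ln(31.4/0.123) = (1/10)·ln(255.3) = 0.5542.
ζ = δ/√(4π² + δ²) = 0.5542/√(39.48 + 0.307) = 0.5542/6.308 = 0.08787.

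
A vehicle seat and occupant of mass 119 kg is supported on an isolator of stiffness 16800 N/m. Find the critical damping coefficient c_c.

c_c = 2√(k·m) = 2√(16800 × 119) = 2 × 1414 = 2828 N·s/m.

2830 N·s/m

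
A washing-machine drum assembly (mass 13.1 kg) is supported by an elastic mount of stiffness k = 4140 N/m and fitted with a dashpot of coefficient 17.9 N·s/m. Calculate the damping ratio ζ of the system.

0.0384

ω_n = √(k/m) = √(4140/13.1) = 17.78 rad/s.
Critical damping c_c = 2√(k·m) = 2√(4140 × 13.1) = 465.8 N·s/m, so ζ = c/c_c = 17.9/465.8 = 0.03843.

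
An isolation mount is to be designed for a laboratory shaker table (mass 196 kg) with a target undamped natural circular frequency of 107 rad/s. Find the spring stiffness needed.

2240000 N/m

k = m·ω_n² = 196 × 107.0² = 196 × 11450 = 2244000 N/m.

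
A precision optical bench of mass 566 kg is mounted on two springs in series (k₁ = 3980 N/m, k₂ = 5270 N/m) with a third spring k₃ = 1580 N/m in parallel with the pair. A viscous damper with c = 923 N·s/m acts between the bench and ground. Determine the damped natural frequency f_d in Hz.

Series pair: k_s = k₁k₂/(k₁+k₂) = (3980)(5270)/(3980 + 5270) = 2268 N/m. In parallel with k₃: k_eq = 2268 + 1580 = 3848 N/m.
ω_n = √(k_eq/m) = √(3848/566) = 2.607 rad/s.
Critical damping c_c = 2√(k_eq·m) = 2√(3848 × 566) = 2951 N·s/m, so ζ = c/c_c = 923/2951 = 0.3127.
ω_d = ω_n√(1 − ζ²) = 2.607 × √(1 − 0.0978) = 2.476 rad/s.
f_d = ω_d/(2π) = 0.3941 Hz.

0.394 Hz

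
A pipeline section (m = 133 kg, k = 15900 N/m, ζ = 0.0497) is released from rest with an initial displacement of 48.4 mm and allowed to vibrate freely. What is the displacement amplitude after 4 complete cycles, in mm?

Logarithmic decrement δ = 2πζ/√(1 − ζ²) = 2π × 0.04970/√(1 − 0.00247) = 0.3127.
After n cycles, x_n/x₀ = e^(−nδ), so x_4 = 48.4 × e^(−4 × 0.3127) = 48.4 × 0.2863 = 13.86 mm.

13.9 mm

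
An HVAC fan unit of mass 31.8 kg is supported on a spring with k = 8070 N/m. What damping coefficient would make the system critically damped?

c_c = 2√(k·m) = 2√(8070 × 31.8) = 2 × 506.6 = 1013 N·s/m.

1010 N·s/m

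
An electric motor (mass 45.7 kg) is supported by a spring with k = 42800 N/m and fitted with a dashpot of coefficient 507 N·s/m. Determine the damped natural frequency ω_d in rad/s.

ω_n = √(k/m) = √(42800/45.7) = 30.60 rad/s.
Critical damping c_c = 2√(k·m) = 2√(42800 × 45.7) = 2797 N·s/m, so ζ = c/c_c = 507/2797 = 0.1813.
ω_d = ω_n√(1 − ζ²) = 30.60 × √(1 − 0.0329) = 30.10 rad/s.

30.1 rad/s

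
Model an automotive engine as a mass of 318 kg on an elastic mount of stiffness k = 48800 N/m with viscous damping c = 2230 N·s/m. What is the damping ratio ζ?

ω_n = √(k/m) = √(48800/318) = 12.39 rad/s.
Critical damping c_c = 2√(k·m) = 2√(48800 × 318) = 7879 N·s/m, so ζ = c/c_c = 2230/7879 = 0.2830.

0.283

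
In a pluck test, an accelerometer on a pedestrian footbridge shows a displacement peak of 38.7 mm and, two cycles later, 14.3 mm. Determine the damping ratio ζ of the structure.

0.0790

Logarithmic decrement δ = (1/n)·ln(x₀/x_n) = (1/2)·ln(38.7/14.3) = (1/2)·ln(2.706) = 0.4978.
ζ = δ/√(4π² + δ²) = 0.4978/√(39.48 + 0.248) = 0.4978/6.303 = 0.07898.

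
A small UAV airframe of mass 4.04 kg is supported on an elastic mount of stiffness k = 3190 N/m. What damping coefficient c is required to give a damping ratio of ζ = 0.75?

170 N·s/m

c_c = 2√(k·m) = 2√(3190 × 4.04) = 227.0 N·s/m.
c = ζ·c_c = 0.75 × 227.0 = 170.3 N·s/m.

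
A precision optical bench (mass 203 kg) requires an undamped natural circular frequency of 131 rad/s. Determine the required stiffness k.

3480000 N/m

k = m·ω_n² = 203 × 131.0² = 203 × 17160 = 3484000 N/m.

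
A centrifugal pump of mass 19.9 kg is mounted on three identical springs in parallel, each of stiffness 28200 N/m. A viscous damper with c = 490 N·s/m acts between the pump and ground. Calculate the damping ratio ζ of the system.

0.189

Parallel springs add: k_eq = 3 × 28200 = 84600 N/m.
ω_n = √(k_eq/m) = √(84600/19.9) = 65.20 rad/s.
Critical damping c_c = 2√(k_eq·m) = 2√(84600 × 19.9) = 2595 N·s/m, so ζ = c/c_c = 490/2595 = 0.1888.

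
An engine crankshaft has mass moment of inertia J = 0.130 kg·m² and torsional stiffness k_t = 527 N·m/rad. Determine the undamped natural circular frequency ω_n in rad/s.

63.7 rad/s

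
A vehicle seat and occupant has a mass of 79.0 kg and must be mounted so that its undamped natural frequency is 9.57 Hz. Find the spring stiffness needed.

286000 N/m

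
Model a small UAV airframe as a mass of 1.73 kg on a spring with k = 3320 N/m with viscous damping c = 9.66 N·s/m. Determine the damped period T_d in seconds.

0.144 s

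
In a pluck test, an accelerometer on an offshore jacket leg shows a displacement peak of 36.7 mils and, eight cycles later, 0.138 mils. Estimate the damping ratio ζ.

0.110

Logarithmic decrement δ = (1/n)·ln(x₀/x_n) = (1/8)·ln(36.7/0.138) = (1/8)·ln(265.9) = 0.6979.
ζ = δ/√(4π² + δ²) = 0.6979/√(39.48 + 0.487) = 0.6979/6.322 = 0.1104.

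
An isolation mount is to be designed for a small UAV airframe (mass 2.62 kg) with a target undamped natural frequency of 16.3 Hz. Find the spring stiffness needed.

ω_n = 2πf_n = 2π × 16.3 = 102.4 rad/s.
k = m·ω_n² = 2.62 × 102.4² = 2.62 × 10490 = 27480 N/m.

27500 N/m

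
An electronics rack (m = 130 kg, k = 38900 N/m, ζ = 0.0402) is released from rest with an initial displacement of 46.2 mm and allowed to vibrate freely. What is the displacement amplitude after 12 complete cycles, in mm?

Logarithmic decrement δ = 2πζ/√(1 − ζ²) = 2π × 0.04020/√(1 − 0.00162) = 0.2528.
After n cycles, x_n/x₀ = e^(−nδ), so x_12 = 46.2 × e^(−12 × 0.2528) = 46.2 × 0.04815 = 2.224 mm.

2.22 mm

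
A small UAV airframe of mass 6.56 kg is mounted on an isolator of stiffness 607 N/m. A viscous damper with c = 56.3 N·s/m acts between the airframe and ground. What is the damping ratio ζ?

ω_n = √(k/m) = √(607.0/6.56) = 9.619 rad/s.
Critical damping c_c = 2√(k·m) = 2√(607.0 × 6.56) = 126.2 N·s/m, so ζ = c/c_c = 56.3/126.2 = 0.4461.

0.446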